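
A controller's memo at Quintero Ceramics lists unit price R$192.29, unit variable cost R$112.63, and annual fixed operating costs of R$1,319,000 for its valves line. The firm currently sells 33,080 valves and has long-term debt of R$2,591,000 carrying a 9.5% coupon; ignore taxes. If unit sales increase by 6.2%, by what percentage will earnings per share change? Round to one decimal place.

Contribution at this volume is 33,080 × R$79.66 = R$2,635,152.80.
EBIT = R$2,635,152.80 − R$1,319,000 = R$1,316,152.80.
Interest = R$246,145.00, so EBIT − I = R$1,070,007.80.
Degree of combined leverage = contribution ÷ (EBIT − I) = R$2,635,152.80 ÷ R$1,070,007.80 = 2.4627.
%ΔEPS = DCL × %ΔSales = 2.4627 × +6.2% = +15.3%.

+15.3%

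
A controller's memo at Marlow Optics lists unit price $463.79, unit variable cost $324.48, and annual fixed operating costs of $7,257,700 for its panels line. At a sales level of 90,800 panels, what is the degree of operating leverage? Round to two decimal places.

2.35

At 90,800 units, contribution = 90,800 × $139.31 = $12,649,348.00.
EBIT = $12,649,348.00 − $7,257,700 = $5,391,648.00.
Degree of operating leverage = $12,649,348.00 / $5,391,648.00 = 2.3461.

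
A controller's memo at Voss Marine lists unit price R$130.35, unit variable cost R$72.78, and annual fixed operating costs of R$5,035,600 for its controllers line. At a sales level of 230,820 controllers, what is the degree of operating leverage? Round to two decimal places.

Contribution at this volume is 230,820 × R$57.57 = R$13,288,307.40.
Operating income = contribution − fixed costs = R$13,288,307.40 − R$5,035,600 = R$8,252,707.40.
Degree of operating leverage = R$13,288,307.40 / R$8,252,707.40 = 1.6102.

1.61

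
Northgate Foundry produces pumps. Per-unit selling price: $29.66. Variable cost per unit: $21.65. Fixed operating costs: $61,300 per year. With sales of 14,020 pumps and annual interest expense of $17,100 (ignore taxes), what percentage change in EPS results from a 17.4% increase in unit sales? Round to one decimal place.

Contribution at this volume is 14,020 × $8.01 = $112,300.20.
Operating income = contribution − fixed costs = $112,300.20 − $61,300 = $51,000.20.
Interest = $17,100.00, so EBIT − I = $33,900.20.
Degree of combined leverage = contribution ÷ (EBIT − I) = $112,300.20 ÷ $33,900.20 = 3.3127.
EPS therefore changes by 3.3127 × (+17.4%) = +57.6%.

+57.6%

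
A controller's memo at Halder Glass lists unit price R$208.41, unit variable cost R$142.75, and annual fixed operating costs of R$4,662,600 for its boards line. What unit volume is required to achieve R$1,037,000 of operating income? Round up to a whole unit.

86,805 boards

Unit CM = price − variable cost = R$208.41 − R$142.75 = R$65.66.
Required volume = (fixed costs + target profit) ÷ CM = (R$4,662,600 + R$1,037,000) ÷ R$65.66 = 86,804.75, so 86,805 boards.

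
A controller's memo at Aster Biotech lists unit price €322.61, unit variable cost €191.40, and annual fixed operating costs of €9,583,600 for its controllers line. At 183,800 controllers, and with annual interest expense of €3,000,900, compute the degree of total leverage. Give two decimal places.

Total contribution margin = 183,800 × €131.21 = €24,116,398.00.
Subtracting fixed costs: EBIT = €24,116,398.00 − €9,583,600 = €14,532,798.00. Interest = €3,000,900.00.
DOL = €24,116,398.00 ÷ €14,532,798.00 = 1.6594; DFL = €14,532,798.00 ÷ €11,531,898.00 = 1.2602.
DCL = DOL × DFL = 1.6594 × 1.2602 = 2.0912.

2.09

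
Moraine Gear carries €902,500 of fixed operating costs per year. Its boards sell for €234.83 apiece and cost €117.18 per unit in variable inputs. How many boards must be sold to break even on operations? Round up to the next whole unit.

7,672 boards

Contribution margin per unit = €234.83 − €117.18 = €117.65.
Units to break even: €902,500 ÷ €117.65 = 7,671.06, rounded up to 7,672.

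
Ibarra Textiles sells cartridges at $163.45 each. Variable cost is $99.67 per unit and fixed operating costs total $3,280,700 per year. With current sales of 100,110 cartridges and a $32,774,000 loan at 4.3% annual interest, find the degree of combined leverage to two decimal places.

3.77

At 100,110 units, contribution = 100,110 × $63.78 = $6,385,015.80.
Subtracting fixed costs: EBIT = $6,385,015.80 − $3,280,700 = $3,104,315.80. Interest = $1,409,282.00, so EBIT − I = $1,695,033.80.
DCL = contribution ÷ (EBIT − I) = $6,385,015.80 ÷ $1,695,033.80 = 3.7669.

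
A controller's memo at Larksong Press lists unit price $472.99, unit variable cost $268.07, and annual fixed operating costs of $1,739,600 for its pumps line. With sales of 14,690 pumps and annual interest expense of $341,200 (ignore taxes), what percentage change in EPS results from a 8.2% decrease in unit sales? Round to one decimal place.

-26.6%

Contribution at this volume is 14,690 × $204.92 = $3,010,274.80.
Operating income = contribution − fixed costs = $3,010,274.80 − $1,739,600 = $1,270,674.80.
After interest of $341,200.00, pre-tax earnings = $929,474.80.
Degree of combined leverage = contribution ÷ (EBIT − I) = $3,010,274.80 ÷ $929,474.80 = 3.2387.
EPS therefore changes by 3.2387 × (-8.2%) = -26.6%.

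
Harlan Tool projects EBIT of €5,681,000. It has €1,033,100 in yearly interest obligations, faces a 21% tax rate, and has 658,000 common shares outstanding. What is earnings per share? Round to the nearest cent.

€5.58

Pre-tax income = €5,681,000 − €1,033,100.00 = €4,647,900.00.
Net income = €4,647,900.00 × (1 − 0.21) = €3,671,841.00.
EPS = €3,671,841.00 ÷ 658,000 = €5.58.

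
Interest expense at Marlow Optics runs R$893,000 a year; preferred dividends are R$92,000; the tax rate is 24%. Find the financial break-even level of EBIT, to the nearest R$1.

R$1,014,053

Grossing the preferred dividend up to pre-tax terms: R$92,000 / (1 − 0.24) = R$121,052.63.
EPS = 0 when EBIT covers interest plus the pre-tax preferred burden: R$893,000 + R$121,052.63 = R$1,014,052.63.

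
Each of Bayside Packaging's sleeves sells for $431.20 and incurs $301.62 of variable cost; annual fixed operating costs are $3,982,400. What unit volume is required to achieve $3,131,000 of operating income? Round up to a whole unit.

54,896 sleeves

Each unit contributes $431.20 − $301.62 = $129.58.
Units = (FC + target) / CM = ($3,982,400 + $3,131,000) / $129.58 = 54,895.82, so 54,896 sleeves.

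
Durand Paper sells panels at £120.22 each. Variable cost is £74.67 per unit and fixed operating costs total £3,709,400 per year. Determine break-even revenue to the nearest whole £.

CM per unit = £120.22 − £74.67 = £45.55; CM ratio = £45.55 / £120.22 = 0.3789.
Break-even revenue = fixed costs × price ÷ CM = £3,709,400 × £120.22 ÷ £45.55 = £9,790,210.

£9,790,210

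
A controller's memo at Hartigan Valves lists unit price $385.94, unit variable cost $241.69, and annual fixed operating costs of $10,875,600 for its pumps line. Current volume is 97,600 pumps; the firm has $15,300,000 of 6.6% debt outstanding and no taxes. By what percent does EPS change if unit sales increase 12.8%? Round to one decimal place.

Contribution at this volume is 97,600 × $144.25 = $14,078,800.00.
Subtracting fixed costs: EBIT = $14,078,800.00 − $10,875,600 = $3,203,200.00.
Interest = $1,009,800.00, so EBIT − I = $2,193,400.00.
Degree of combined leverage = contribution ÷ (EBIT − I) = $14,078,800.00 ÷ $2,193,400.00 = 6.4187.
EPS therefore changes by 6.4187 × (+12.8%) = +82.2%.

+82.2%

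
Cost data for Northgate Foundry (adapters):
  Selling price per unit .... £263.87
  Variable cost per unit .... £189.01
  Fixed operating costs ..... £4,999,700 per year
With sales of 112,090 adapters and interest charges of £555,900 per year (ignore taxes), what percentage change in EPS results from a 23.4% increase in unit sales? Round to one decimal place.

At 112,090 units, contribution = 112,090 × £74.86 = £8,391,057.40.
Operating income = contribution − fixed costs = £8,391,057.40 − £4,999,700 = £3,391,357.40.
After interest of £555,900.00, pre-tax earnings = £2,835,457.40.
DCL = total CM / (EBIT − I) = £8,391,057.40 / £2,835,457.40 = 2.9593.
%ΔEPS = DCL × %ΔSales = 2.9593 × +23.4% = +69.2%.

+69.2%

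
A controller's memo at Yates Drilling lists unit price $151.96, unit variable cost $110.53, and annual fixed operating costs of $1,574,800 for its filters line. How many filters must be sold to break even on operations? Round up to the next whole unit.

38,012 filters

Unit CM = price − variable cost = $151.96 − $110.53 = $41.43.
Units to break even: $1,574,800 ÷ $41.43 = 38,011.10, rounded up to 38,012.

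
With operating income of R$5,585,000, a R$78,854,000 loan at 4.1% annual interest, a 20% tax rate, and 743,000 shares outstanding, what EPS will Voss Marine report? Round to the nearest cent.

R$2.53

Interest = R$3,233,014.00, so EBT = R$5,585,000 − R$3,233,014.00 = R$2,351,986.00.
Net income = R$2,351,986.00 × (1 − 0.20) = R$1,881,588.80.
EPS = R$1,881,588.80 ÷ 743,000 = R$2.53.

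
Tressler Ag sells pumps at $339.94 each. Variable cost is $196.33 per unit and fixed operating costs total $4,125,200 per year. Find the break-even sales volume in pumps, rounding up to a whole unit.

Contribution margin per unit = $339.94 − $196.33 = $143.61.
Break-even volume = fixed costs ÷ CM per unit = $4,125,200 ÷ $143.61 = 28,725.02, so 28,726 pumps.

28,726 pumps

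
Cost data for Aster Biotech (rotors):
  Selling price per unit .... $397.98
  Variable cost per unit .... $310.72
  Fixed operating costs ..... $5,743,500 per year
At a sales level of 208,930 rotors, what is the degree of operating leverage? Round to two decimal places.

1.46

At 208,930 units, contribution = 208,930 × $87.26 = $18,231,231.80.
Subtracting fixed costs: EBIT = $18,231,231.80 − $5,743,500 = $12,487,731.80.
So DOL = total CM / EBIT = $18,231,231.80 / $12,487,731.80 = 1.4599.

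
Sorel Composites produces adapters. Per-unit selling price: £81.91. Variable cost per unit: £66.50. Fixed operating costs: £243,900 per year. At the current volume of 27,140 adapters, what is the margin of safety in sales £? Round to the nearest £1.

Each unit contributes £81.91 − £66.50 = £15.41. Break-even units = £243,900 ÷ £15.41 = 15,827.38; break-even revenue = 15,827.38 × £81.91 = £1,296,421.09.
Actual sales revenue = 27,140 × £81.91 = £2,223,037.40.
Margin of safety = £2,223,037.40 − £1,296,421.09 = £926,616.

£926,616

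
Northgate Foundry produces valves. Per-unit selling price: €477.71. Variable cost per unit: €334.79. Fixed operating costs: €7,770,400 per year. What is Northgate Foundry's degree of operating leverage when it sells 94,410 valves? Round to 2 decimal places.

2.36

Total contribution margin = 94,410 × €142.92 = €13,493,077.20.
EBIT = €13,493,077.20 − €7,770,400 = €5,722,677.20.
Degree of operating leverage = €13,493,077.20 / €5,722,677.20 = 2.3578.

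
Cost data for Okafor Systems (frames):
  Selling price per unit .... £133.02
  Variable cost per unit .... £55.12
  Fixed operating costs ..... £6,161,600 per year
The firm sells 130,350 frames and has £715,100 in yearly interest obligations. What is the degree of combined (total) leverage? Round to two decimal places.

3.10

Total contribution margin = 130,350 × £77.90 = £10,154,265.00.
Operating income = contribution − fixed costs = £10,154,265.00 − £6,161,600 = £3,992,665.00. Interest = £715,100.00.
DOL = £10,154,265.00 ÷ £3,992,665.00 = 2.5432; DFL = £3,992,665.00 ÷ £3,277,565.00 = 1.2182.
DCL = DOL × DFL = 2.5432 × 1.2182 = 3.0981.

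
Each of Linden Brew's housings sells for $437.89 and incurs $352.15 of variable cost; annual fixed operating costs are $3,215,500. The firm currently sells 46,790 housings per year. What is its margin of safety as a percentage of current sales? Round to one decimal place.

Contribution margin per unit = $437.89 − $352.15 = $85.74. Break-even units = $3,215,500 ÷ $85.74 = 37,502.92; break-even revenue = 37,502.92 × $437.89 = $16,422,151.80.
Current sales = 46,790 × $437.89 = $20,488,873.10.
Margin of safety = ($20,488,873.10 − $16,422,151.80) ÷ $20,488,873.10 = 19.8%.

19.8%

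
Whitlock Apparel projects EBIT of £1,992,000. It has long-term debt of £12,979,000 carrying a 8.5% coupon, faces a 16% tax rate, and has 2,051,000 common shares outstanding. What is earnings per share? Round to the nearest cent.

Pre-tax income = £1,992,000 − £1,103,215.00 = £888,785.00.
Net income = £888,785.00 × (1 − 0.16) = £746,579.40.
EPS = £746,579.40 ÷ 2,051,000 = £0.36.

£0.36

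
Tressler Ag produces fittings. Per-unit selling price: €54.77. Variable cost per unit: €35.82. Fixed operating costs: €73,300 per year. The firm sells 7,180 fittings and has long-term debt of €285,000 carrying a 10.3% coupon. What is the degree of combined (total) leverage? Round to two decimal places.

At 7,180 units, contribution = 7,180 × €18.95 = €136,061.00.
Subtracting fixed costs: EBIT = €136,061.00 − €73,300 = €62,761.00. Interest = €29,355.00.
DOL = €136,061.00 ÷ €62,761.00 = 2.1679; DFL = €62,761.00 ÷ €33,406.00 = 1.8787.
Combined leverage = 2.1679 × 1.8787 = 4.0728.

4.07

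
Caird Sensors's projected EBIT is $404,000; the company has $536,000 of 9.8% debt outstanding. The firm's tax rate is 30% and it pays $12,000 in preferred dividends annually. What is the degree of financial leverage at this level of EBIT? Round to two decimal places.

Interest = $52,528.00.
Preferred dividends grossed up pre-tax: $12,000 / (1 − 0.30) = $17,142.86.
DFL = EBIT ÷ [EBIT − I − D_p/(1−t)] = $404,000 ÷ [$404,000 − $52,528.00 − $17,142.86] = $404,000 ÷ $334,329.14 = 1.2084.

1.21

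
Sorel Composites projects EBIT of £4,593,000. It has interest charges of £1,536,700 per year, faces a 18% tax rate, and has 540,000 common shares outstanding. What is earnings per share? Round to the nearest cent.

Pre-tax income = £4,593,000 − £1,536,700.00 = £3,056,300.00.
After tax at 18%: net income = £3,056,300.00 × 0.82 = £2,506,166.00.
EPS = £2,506,166.00 ÷ 540,000 = £4.64.

£4.64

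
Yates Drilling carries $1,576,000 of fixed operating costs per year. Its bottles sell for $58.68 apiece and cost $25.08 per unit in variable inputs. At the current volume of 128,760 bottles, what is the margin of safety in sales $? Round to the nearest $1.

Contribution margin per unit = $58.68 − $25.08 = $33.60. Break-even units = $1,576,000 ÷ $33.60 = 46,904.76; break-even revenue = 46,904.76 × $58.68 = $2,752,371.43.
Actual sales revenue = 128,760 × $58.68 = $7,555,636.80.
Margin of safety = $7,555,636.80 − $2,752,371.43 = $4,803,265.

$4,803,265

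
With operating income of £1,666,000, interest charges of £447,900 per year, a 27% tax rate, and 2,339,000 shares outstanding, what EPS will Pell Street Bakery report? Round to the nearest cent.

£0.38

Interest = £447,900.00, so EBT = £1,666,000 − £447,900.00 = £1,218,100.00.
After tax at 27%: net income = £1,218,100.00 × 0.73 = £889,213.00.
EPS = £889,213.00 ÷ 2,339,000 = £0.38.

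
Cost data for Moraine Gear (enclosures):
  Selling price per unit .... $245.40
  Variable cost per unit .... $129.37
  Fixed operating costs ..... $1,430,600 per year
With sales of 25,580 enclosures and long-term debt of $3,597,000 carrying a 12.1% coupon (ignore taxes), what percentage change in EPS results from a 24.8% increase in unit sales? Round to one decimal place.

+66.8%

At 25,580 units, contribution = 25,580 × $116.03 = $2,968,047.40.
Subtracting fixed costs: EBIT = $2,968,047.40 − $1,430,600 = $1,537,447.40.
Interest = $435,237.00, so EBIT − I = $1,102,210.40.
DCL = total CM / (EBIT − I) = $2,968,047.40 / $1,102,210.40 = 2.6928.
%ΔEPS = DCL × %ΔSales = 2.6928 × +24.8% = +66.8%.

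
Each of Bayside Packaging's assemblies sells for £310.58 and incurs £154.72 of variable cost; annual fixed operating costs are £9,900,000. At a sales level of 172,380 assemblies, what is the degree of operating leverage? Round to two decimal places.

Contribution at this volume is 172,380 × £155.86 = £26,867,146.80.
Operating income = contribution − fixed costs = £26,867,146.80 − £9,900,000 = £16,967,146.80.
Degree of operating leverage = £26,867,146.80 / £16,967,146.80 = 1.5835.

1.58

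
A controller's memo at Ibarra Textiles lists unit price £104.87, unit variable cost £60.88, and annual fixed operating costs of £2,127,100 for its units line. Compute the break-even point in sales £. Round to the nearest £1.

CM per unit = £104.87 − £60.88 = £43.99; CM ratio = £43.99 / £104.87 = 0.4195.
Break-even sales = FC ÷ CM ratio = £2,127,100 × £104.87 / £43.99 = £5,070,902.

£5,070,902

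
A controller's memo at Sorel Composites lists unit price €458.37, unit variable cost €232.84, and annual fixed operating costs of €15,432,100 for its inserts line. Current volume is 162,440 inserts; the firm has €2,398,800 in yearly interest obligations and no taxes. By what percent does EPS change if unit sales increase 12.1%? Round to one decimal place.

+23.6%

Contribution at this volume is 162,440 × €225.53 = €36,635,093.20.
Subtracting fixed costs: EBIT = €36,635,093.20 − €15,432,100 = €21,202,993.20.
After interest of €2,398,800.00, pre-tax earnings = €18,804,193.20.
DCL = total CM / (EBIT − I) = €36,635,093.20 / €18,804,193.20 = 1.9482.
%ΔEPS = DCL × %ΔSales = 1.9482 × +12.1% = +23.6%.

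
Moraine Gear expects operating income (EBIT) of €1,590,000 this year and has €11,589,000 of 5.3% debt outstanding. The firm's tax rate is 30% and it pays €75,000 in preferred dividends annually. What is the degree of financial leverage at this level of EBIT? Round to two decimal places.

1.83

Interest = €614,217.00.
Pre-tax preferred-dividend burden = €75,000 ÷ (1 − 0.30) = €107,142.86.
DFL = EBIT ÷ [EBIT − I − D_p/(1−t)] = €1,590,000 ÷ [€1,590,000 − €614,217.00 − €107,142.86] = €1,590,000 ÷ €868,640.14 = 1.8304.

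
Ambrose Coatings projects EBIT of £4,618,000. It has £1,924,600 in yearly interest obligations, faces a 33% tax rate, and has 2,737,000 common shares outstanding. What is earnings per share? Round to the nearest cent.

£0.66

Interest = £1,924,600.00, so EBT = £4,618,000 − £1,924,600.00 = £2,693,400.00.
After tax at 33%: net income = £2,693,400.00 × 0.67 = £1,804,578.00.
EPS = £1,804,578.00 ÷ 2,737,000 = £0.66.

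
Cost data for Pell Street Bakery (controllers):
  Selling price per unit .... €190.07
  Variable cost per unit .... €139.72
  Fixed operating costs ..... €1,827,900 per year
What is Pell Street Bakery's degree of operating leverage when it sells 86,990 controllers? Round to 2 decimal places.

Contribution at this volume is 86,990 × €50.35 = €4,379,946.50.
Operating income = contribution − fixed costs = €4,379,946.50 − €1,827,900 = €2,552,046.50.
DOL = contribution ÷ EBIT = €4,379,946.50 ÷ €2,552,046.50 = 1.7162.

1.72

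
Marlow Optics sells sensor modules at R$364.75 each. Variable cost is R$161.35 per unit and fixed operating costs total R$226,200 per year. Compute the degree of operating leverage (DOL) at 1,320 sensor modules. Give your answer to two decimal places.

Total contribution margin = 1,320 × R$203.40 = R$268,488.00.
Operating income = contribution − fixed costs = R$268,488.00 − R$226,200 = R$42,288.00.
So DOL = total CM / EBIT = R$268,488.00 / R$42,288.00 = 6.3490.

6.35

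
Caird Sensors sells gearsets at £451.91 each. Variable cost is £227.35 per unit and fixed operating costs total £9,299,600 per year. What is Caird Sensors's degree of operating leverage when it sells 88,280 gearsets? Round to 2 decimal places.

Total contribution margin = 88,280 × £224.56 = £19,824,156.80.
Subtracting fixed costs: EBIT = £19,824,156.80 − £9,299,600 = £10,524,556.80.
Degree of operating leverage = £19,824,156.80 / £10,524,556.80 = 1.8836.

1.88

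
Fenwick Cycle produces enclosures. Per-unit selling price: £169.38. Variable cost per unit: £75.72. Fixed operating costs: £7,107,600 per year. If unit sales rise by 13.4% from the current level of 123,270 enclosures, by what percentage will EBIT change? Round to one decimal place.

At 123,270 units, contribution = 123,270 × £93.66 = £11,545,468.20.
Operating income = contribution − fixed costs = £11,545,468.20 − £7,107,600 = £4,437,868.20.
So DOL = total CM / EBIT = £11,545,468.20 / £4,437,868.20 = 2.6016.
%ΔEBIT = DOL × %ΔSales = 2.6016 × +13.4% = +34.9%.

+34.9%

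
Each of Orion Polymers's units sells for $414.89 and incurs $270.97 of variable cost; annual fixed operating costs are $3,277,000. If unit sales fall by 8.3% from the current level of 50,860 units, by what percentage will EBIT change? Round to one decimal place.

At 50,860 units, contribution = 50,860 × $143.92 = $7,319,771.20.
Subtracting fixed costs: EBIT = $7,319,771.20 − $3,277,000 = $4,042,771.20.
DOL = contribution ÷ EBIT = $7,319,771.20 ÷ $4,042,771.20 = 1.8106.
%ΔEBIT = DOL × %ΔSales = 1.8106 × -8.3% = -15.0%.

-15.0%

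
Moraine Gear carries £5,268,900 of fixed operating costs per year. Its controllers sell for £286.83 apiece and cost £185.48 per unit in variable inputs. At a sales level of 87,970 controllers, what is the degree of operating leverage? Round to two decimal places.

2.44

At 87,970 units, contribution = 87,970 × £101.35 = £8,915,759.50.
EBIT = £8,915,759.50 − £5,268,900 = £3,646,859.50.
DOL = contribution ÷ EBIT = £8,915,759.50 ÷ £3,646,859.50 = 2.4448.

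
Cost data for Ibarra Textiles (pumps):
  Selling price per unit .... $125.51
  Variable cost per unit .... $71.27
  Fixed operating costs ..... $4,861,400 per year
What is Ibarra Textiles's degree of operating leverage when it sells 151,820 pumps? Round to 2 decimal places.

2.44

Total contribution margin = 151,820 × $54.24 = $8,234,716.80.
Operating income = contribution − fixed costs = $8,234,716.80 − $4,861,400 = $3,373,316.80.
Degree of operating leverage = $8,234,716.80 / $3,373,316.80 = 2.4411.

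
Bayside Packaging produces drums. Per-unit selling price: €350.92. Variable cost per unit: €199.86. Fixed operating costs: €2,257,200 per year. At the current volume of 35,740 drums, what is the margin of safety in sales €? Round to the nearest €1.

€7,298,291

Unit CM = price − variable cost = €350.92 − €199.86 = €151.06. Break-even units = €2,257,200 ÷ €151.06 = 14,942.41; break-even revenue = 14,942.41 × €350.92 = €5,243,589.46.
Actual sales revenue = 35,740 × €350.92 = €12,541,880.80.
Margin of safety = €12,541,880.80 − €5,243,589.46 = €7,298,291.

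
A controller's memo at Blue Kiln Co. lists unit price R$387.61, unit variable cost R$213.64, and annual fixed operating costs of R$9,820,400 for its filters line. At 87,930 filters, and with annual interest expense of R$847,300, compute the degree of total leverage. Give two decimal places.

At 87,930 units, contribution = 87,930 × R$173.97 = R$15,297,182.10.
Subtracting fixed costs: EBIT = R$15,297,182.10 − R$9,820,400 = R$5,476,782.10. Interest = R$847,300.00, so EBIT − I = R$4,629,482.10.
DCL = contribution ÷ (EBIT − I) = R$15,297,182.10 ÷ R$4,629,482.10 = 3.3043.

3.30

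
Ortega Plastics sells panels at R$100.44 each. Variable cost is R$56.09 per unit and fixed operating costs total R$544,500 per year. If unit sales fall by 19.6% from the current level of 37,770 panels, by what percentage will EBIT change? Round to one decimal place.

Contribution at this volume is 37,770 × R$44.35 = R$1,675,099.50.
Subtracting fixed costs: EBIT = R$1,675,099.50 − R$544,500 = R$1,130,599.50.
DOL = contribution ÷ EBIT = R$1,675,099.50 ÷ R$1,130,599.50 = 1.4816.
So EBIT moves 1.4816 × (-19.6%) = -29.0%.

-29.0%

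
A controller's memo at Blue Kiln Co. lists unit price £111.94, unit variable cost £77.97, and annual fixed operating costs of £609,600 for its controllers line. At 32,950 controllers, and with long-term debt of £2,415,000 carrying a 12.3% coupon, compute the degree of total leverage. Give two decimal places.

Contribution at this volume is 32,950 × £33.97 = £1,119,311.50.
Subtracting fixed costs: EBIT = £1,119,311.50 − £609,600 = £509,711.50. Interest = £297,045.00, so EBIT − I = £212,666.50.
DCL = contribution ÷ (EBIT − I) = £1,119,311.50 ÷ £212,666.50 = 5.2632.

5.26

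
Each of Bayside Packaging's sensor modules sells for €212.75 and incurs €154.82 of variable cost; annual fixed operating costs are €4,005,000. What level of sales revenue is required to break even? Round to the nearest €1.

€14,708,506

Contribution margin per unit = €212.75 − €154.82 = €57.93, a CM ratio of €57.93 ÷ €212.75 = 0.2723.
Break-even revenue = fixed costs × price ÷ CM = €4,005,000 × €212.75 ÷ €57.93 = €14,708,506.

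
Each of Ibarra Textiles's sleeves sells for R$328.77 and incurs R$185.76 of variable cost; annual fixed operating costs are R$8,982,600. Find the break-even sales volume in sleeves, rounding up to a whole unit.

62,811 sleeves

Each unit contributes R$328.77 − R$185.76 = R$143.01.
Break-even volume = fixed costs ÷ CM per unit = R$8,982,600 ÷ R$143.01 = 62,810.99, so 62,811 sleeves.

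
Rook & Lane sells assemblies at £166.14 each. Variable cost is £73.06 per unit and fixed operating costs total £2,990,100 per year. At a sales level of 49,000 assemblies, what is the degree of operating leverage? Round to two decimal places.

2.90

Contribution at this volume is 49,000 × £93.08 = £4,560,920.00.
EBIT = £4,560,920.00 − £2,990,100 = £1,570,820.00.
DOL = contribution ÷ EBIT = £4,560,920.00 ÷ £1,570,820.00 = 2.9035.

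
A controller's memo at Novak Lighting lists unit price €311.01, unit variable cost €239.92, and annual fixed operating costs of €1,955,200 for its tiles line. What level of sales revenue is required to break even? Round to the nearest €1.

Contribution margin per unit = €311.01 − €239.92 = €71.09, a CM ratio of €71.09 ÷ €311.01 = 0.2286.
Break-even revenue = fixed costs × price ÷ CM = €1,955,200 × €311.01 ÷ €71.09 = €8,553,759.

€8,553,759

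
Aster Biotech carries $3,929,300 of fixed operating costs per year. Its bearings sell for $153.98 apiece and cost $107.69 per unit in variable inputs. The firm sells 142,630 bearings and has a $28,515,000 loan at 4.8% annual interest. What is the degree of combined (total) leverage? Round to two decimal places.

Contribution at this volume is 142,630 × $46.29 = $6,602,342.70.
EBIT = $6,602,342.70 − $3,929,300 = $2,673,042.70. Interest = $1,368,720.00.
DOL = $6,602,342.70 ÷ $2,673,042.70 = 2.4700; DFL = $2,673,042.70 ÷ $1,304,322.70 = 2.0494.
DCL = DOL × DFL = 2.4700 × 2.0494 = 5.0620.

5.06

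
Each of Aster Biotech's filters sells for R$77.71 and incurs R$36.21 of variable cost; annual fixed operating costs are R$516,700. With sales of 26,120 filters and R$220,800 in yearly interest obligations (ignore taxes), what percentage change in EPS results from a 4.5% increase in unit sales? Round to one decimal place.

+14.1%

Contribution at this volume is 26,120 × R$41.50 = R$1,083,980.00.
Subtracting fixed costs: EBIT = R$1,083,980.00 − R$516,700 = R$567,280.00.
After interest of R$220,800.00, pre-tax earnings = R$346,480.00.
Degree of combined leverage = contribution ÷ (EBIT − I) = R$1,083,980.00 ÷ R$346,480.00 = 3.1285.
%ΔEPS = DCL × %ΔSales = 3.1285 × +4.5% = +14.1%.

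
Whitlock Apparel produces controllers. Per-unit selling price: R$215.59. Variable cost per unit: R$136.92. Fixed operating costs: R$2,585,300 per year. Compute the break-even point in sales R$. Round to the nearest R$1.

R$7,084,846

Contribution margin per unit = R$215.59 − R$136.92 = R$78.67, a CM ratio of R$78.67 ÷ R$215.59 = 0.3649.
Break-even revenue = fixed costs × price ÷ CM = R$2,585,300 × R$215.59 ÷ R$78.67 = R$7,084,846.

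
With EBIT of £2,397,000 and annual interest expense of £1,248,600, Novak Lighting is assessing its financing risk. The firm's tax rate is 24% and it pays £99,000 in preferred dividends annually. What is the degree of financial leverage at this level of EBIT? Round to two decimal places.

Interest = £1,248,600.00.
Preferred dividends grossed up pre-tax: £99,000 / (1 − 0.24) = £130,263.16.
DFL = EBIT ÷ [EBIT − I − D_p/(1−t)] = £2,397,000 ÷ [£2,397,000 − £1,248,600.00 − £130,263.16] = £2,397,000 ÷ £1,018,136.84 = 2.3543.

2.35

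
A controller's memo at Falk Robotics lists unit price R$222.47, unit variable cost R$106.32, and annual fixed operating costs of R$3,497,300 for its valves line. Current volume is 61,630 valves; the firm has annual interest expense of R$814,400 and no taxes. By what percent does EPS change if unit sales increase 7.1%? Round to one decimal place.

+17.9%

Total contribution margin = 61,630 × R$116.15 = R$7,158,324.50.
Subtracting fixed costs: EBIT = R$7,158,324.50 − R$3,497,300 = R$3,661,024.50.
Interest = R$814,400.00, so EBIT − I = R$2,846,624.50.
Degree of combined leverage = contribution ÷ (EBIT − I) = R$7,158,324.50 ÷ R$2,846,624.50 = 2.5147.
%ΔEPS = DCL × %ΔSales = 2.5147 × +7.1% = +17.9%.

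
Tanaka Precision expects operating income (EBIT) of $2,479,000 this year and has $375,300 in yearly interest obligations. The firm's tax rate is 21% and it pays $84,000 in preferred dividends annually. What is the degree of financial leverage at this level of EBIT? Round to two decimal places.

1.24

Annual interest charges come to $375,300.00.
Preferred dividends grossed up pre-tax: $84,000 / (1 − 0.21) = $106,329.11.
DFL = EBIT ÷ [EBIT − I − D_p/(1−t)] = $2,479,000 ÷ [$2,479,000 − $375,300.00 − $106,329.11] = $2,479,000 ÷ $1,997,370.89 = 1.2411.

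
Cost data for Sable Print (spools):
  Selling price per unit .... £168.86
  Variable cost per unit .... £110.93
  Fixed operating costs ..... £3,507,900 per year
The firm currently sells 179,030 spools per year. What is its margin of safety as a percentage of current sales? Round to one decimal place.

Unit CM = price − variable cost = £168.86 − £110.93 = £57.93. Break-even units = £3,507,900 ÷ £57.93 = 60,554.12; break-even revenue = 60,554.12 × £168.86 = £10,225,168.20.
Actual sales revenue = 179,030 × £168.86 = £30,231,005.80.
Margin of safety = (£30,231,005.80 − £10,225,168.20) ÷ £30,231,005.80 = 66.2%.

66.2%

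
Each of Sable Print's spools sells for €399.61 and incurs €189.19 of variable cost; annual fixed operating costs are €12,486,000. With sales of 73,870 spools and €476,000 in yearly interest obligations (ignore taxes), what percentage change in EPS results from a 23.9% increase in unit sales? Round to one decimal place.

+143.9%

Contribution at this volume is 73,870 × €210.42 = €15,543,725.40.
Operating income = contribution − fixed costs = €15,543,725.40 − €12,486,000 = €3,057,725.40.
Interest = €476,000.00, so EBIT − I = €2,581,725.40.
DCL = total CM / (EBIT − I) = €15,543,725.40 / €2,581,725.40 = 6.0207.
%ΔEPS = DCL × %ΔSales = 6.0207 × +23.9% = +143.9%.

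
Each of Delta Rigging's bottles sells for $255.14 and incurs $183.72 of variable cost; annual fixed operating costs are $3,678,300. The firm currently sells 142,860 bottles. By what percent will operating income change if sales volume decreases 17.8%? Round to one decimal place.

Total contribution margin = 142,860 × $71.42 = $10,203,061.20.
Subtracting fixed costs: EBIT = $10,203,061.20 − $3,678,300 = $6,524,761.20.
Degree of operating leverage = $10,203,061.20 / $6,524,761.20 = 1.5637.
Operating income changes by 1.5637 × -17.8% = -27.8%.

-27.8%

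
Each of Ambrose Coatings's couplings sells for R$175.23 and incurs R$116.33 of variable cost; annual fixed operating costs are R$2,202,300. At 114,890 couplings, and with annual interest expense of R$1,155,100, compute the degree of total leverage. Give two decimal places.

At 114,890 units, contribution = 114,890 × R$58.90 = R$6,767,021.00.
Subtracting fixed costs: EBIT = R$6,767,021.00 − R$2,202,300 = R$4,564,721.00. Interest = R$1,155,100.00, so EBIT − I = R$3,409,621.00.
DCL = contribution ÷ (EBIT − I) = R$6,767,021.00 ÷ R$3,409,621.00 = 1.9847.

1.98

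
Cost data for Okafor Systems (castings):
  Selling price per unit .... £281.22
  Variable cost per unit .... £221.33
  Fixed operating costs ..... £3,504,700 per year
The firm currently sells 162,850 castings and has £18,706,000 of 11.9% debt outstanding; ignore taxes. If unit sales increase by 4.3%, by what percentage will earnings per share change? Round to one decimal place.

Total contribution margin = 162,850 × £59.89 = £9,753,086.50.
EBIT = £9,753,086.50 − £3,504,700 = £6,248,386.50.
Interest = £2,226,014.00, so EBIT − I = £4,022,372.50.
DCL = total CM / (EBIT − I) = £9,753,086.50 / £4,022,372.50 = 2.4247.
EPS therefore changes by 2.4247 × (+4.3%) = +10.4%.

+10.4%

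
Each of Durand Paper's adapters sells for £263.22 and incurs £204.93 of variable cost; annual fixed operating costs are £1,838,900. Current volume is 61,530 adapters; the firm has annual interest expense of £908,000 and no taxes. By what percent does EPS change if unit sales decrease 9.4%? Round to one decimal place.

Total contribution margin = 61,530 × £58.29 = £3,586,583.70.
Operating income = contribution − fixed costs = £3,586,583.70 − £1,838,900 = £1,747,683.70.
Interest = £908,000.00, so EBIT − I = £839,683.70.
DCL = total CM / (EBIT − I) = £3,586,583.70 / £839,683.70 = 4.2714.
%ΔEPS = DCL × %ΔSales = 4.2714 × -9.4% = -40.2%.

-40.2%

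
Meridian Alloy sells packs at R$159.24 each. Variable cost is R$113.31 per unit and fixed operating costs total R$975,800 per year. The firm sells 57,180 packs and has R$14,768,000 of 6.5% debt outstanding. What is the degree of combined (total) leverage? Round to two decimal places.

Total contribution margin = 57,180 × R$45.93 = R$2,626,277.40.
Operating income = contribution − fixed costs = R$2,626,277.40 − R$975,800 = R$1,650,477.40. Interest = R$959,920.00.
DOL = R$2,626,277.40 ÷ R$1,650,477.40 = 1.5912; DFL = R$1,650,477.40 ÷ R$690,557.40 = 2.3901.
DCL = DOL × DFL = 1.5912 × 2.3901 = 3.8031.

3.80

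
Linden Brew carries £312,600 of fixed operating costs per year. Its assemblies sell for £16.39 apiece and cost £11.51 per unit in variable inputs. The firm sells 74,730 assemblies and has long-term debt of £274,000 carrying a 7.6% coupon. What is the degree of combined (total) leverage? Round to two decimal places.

Contribution at this volume is 74,730 × £4.88 = £364,682.40.
Subtracting fixed costs: EBIT = £364,682.40 − £312,600 = £52,082.40. Interest = £20,824.00.
DOL = £364,682.40 ÷ £52,082.40 = 7.0020; DFL = £52,082.40 ÷ £31,258.40 = 1.6662.
DCL = DOL × DFL = 7.0020 × 1.6662 = 11.6667.

11.67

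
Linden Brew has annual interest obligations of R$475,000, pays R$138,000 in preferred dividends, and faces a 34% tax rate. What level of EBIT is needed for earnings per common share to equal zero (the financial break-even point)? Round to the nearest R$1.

Preferred dividends are paid after tax, so their pre-tax equivalent is R$138,000 ÷ (1 − 0.34) = R$209,090.91.
Financial break-even EBIT = interest + D_p ÷ (1 − t) = R$475,000 + R$209,090.91 = R$684,090.91.

R$684,091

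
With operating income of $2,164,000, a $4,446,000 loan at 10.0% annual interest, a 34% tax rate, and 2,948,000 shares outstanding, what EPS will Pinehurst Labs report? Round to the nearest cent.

Interest = $444,600.00, so EBT = $2,164,000 − $444,600.00 = $1,719,400.00.
After tax at 34%: net income = $1,719,400.00 × 0.66 = $1,134,804.00.
EPS = $1,134,804.00 ÷ 2,948,000 = $0.38.

$0.38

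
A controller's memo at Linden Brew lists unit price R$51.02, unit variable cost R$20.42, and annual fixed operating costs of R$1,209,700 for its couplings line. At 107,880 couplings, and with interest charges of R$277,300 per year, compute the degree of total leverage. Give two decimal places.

1.82

At 107,880 units, contribution = 107,880 × R$30.60 = R$3,301,128.00.
Subtracting fixed costs: EBIT = R$3,301,128.00 − R$1,209,700 = R$2,091,428.00. Interest = R$277,300.00.
DOL = R$3,301,128.00 ÷ R$2,091,428.00 = 1.5784; DFL = R$2,091,428.00 ÷ R$1,814,128.00 = 1.1529.
Combined leverage = 1.5784 × 1.1529 = 1.8197.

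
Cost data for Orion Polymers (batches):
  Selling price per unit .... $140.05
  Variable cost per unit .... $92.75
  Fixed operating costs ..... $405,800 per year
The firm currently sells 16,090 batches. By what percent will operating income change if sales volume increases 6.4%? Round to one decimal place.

+13.7%

Total contribution margin = 16,090 × $47.30 = $761,057.00.
Operating income = contribution − fixed costs = $761,057.00 − $405,800 = $355,257.00.
DOL = contribution ÷ EBIT = $761,057.00 ÷ $355,257.00 = 2.1423.
%ΔEBIT = DOL × %ΔSales = 2.1423 × +6.4% = +13.7%.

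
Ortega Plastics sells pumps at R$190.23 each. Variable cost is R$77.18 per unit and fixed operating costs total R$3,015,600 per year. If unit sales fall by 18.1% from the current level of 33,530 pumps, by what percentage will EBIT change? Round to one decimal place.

Contribution at this volume is 33,530 × R$113.05 = R$3,790,566.50.
EBIT = R$3,790,566.50 − R$3,015,600 = R$774,966.50.
Degree of operating leverage = R$3,790,566.50 / R$774,966.50 = 4.8913.
%ΔEBIT = DOL × %ΔSales = 4.8913 × -18.1% = -88.5%.

-88.5%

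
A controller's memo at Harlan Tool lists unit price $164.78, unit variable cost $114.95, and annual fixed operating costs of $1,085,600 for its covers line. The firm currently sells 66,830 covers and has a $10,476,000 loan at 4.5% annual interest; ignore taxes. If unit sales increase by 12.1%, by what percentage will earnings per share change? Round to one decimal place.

At 66,830 units, contribution = 66,830 × $49.83 = $3,330,138.90.
EBIT = $3,330,138.90 − $1,085,600 = $2,244,538.90.
After interest of $471,420.00, pre-tax earnings = $1,773,118.90.
DCL = total CM / (EBIT − I) = $3,330,138.90 / $1,773,118.90 = 1.8781.
EPS therefore changes by 1.8781 × (+12.1%) = +22.7%.

+22.7%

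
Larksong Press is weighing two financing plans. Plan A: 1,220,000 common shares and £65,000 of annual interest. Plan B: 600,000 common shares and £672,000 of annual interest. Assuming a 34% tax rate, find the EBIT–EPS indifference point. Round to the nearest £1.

At indifference, (EBIT − 65,000)(1 − t)/1,220,000 = (EBIT − 672,000)(1 − t)/600,000.
Cancelling (1 − t) and cross-multiplying: 600,000·(EBIT − 65,000) = 1,220,000·(EBIT − 672,000).
EBIT × (1,220,000 − 600,000) = 672,000 × 1,220,000 − 65,000 × 600,000 = 780,840,000,000, so EBIT = 780,840,000,000 ÷ 620,000 = 1,259,419.35.

£1,259,419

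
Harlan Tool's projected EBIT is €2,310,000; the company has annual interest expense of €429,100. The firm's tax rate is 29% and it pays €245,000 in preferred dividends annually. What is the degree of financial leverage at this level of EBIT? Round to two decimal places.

Interest = €429,100.00.
Preferred dividends grossed up pre-tax: €245,000 / (1 − 0.29) = €345,070.42.
DFL = EBIT ÷ [EBIT − I − D_p/(1−t)] = €2,310,000 ÷ [€2,310,000 − €429,100.00 − €345,070.42] = €2,310,000 ÷ €1,535,829.58 = 1.5041.

1.50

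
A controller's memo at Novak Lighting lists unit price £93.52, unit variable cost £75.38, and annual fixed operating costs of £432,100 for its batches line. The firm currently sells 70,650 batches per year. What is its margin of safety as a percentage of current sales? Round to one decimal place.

Unit CM = price − variable cost = £93.52 − £75.38 = £18.14. Break-even units = £432,100 ÷ £18.14 = 23,820.29; break-even revenue = 23,820.29 × £93.52 = £2,227,673.21.
Current sales = 70,650 × £93.52 = £6,607,188.00.
Margin of safety = (£6,607,188.00 − £2,227,673.21) ÷ £6,607,188.00 = 66.3%.

66.3%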